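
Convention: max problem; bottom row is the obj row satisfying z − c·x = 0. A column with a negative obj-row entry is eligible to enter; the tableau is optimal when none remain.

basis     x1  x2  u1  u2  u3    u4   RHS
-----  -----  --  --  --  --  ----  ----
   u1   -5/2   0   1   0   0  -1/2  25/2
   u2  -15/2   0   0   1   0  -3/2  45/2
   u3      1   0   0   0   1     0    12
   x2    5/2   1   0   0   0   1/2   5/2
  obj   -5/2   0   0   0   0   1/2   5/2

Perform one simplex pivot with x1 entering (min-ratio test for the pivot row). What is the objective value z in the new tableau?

Ratio test on column x1 — row 1: entry -5/2 ≤ 0; row 2: entry -15/2 ≤ 0; row 3: 12/1 = 12; row 4: (5/2)/(5/2) = 1. Minimum is 1 at row 4 (x2 leaves); pivot element 5/2.
Pivot on row 4; the obj-row RHS becomes 5/2 − (-5/2)·1 = 5.

5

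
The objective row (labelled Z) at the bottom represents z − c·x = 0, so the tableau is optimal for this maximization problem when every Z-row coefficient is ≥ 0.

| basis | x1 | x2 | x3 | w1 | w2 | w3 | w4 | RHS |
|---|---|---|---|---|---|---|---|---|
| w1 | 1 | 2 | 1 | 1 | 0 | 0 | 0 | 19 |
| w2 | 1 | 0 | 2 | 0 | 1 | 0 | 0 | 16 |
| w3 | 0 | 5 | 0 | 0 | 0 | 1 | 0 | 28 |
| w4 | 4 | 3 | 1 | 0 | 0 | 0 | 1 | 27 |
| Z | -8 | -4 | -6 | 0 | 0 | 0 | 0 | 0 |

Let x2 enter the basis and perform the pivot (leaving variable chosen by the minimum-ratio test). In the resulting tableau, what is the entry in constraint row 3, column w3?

Ratio test on column x2 — row 1: 19/2 = 19/2; row 2: entry 0 ≤ 0; row 3: 28/5 = 28/5; row 4: 27/3 = 9. Minimum is 28/5 at row 3 (w3 leaves); pivot element 5.
Divide row 3 by 5; eliminate column x2 from the other rows.
In the new row 3, the w3 entry is the old entry divided by the pivot: 1/5 = 1/5.

1/5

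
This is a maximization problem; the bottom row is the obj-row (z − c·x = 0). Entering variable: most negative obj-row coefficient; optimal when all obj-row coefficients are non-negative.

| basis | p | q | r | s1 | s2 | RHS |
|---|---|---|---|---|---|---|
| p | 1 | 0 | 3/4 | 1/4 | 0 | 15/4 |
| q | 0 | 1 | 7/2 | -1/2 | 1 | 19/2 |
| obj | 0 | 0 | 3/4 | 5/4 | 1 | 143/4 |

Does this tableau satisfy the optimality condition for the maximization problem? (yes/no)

Every obj-row coefficient is ≥ 0, so the tableau is optimal.

yes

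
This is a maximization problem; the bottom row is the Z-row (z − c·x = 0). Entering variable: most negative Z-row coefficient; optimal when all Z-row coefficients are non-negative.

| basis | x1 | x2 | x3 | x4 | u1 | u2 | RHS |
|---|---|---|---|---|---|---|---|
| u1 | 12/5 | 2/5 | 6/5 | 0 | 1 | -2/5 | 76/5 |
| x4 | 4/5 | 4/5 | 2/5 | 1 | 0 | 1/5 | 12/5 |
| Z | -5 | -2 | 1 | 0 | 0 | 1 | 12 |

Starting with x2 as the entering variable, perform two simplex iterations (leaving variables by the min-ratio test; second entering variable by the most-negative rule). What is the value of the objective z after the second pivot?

27

Ratio test on column x2 — row 1: (76/5)/(2/5) = 38; row 2: (12/5)/(4/5) = 3. Minimum is 3 at row 2 (x4 leaves); pivot element 4/5.
Pivot on row 2; the Z-row RHS becomes 12 − (-2)·3 = 18.
Next entering variable (most negative Z-row entry -3): x1.
Ratio test on column x1 — row 1: 14/2 = 7; row 2: 3/1 = 3. Minimum is 3 at row 2 (x2 leaves); pivot element 1.
After the second pivot the Z-row RHS is 18 − (-3)·3 = 27.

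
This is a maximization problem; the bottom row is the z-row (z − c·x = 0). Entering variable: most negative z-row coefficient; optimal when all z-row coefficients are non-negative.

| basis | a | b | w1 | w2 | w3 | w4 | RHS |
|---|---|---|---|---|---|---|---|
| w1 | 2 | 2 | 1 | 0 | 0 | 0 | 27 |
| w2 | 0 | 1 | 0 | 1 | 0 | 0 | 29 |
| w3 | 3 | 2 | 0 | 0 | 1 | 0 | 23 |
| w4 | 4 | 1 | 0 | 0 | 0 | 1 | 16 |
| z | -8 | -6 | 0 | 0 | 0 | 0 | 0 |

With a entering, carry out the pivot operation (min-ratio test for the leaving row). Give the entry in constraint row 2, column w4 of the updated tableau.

Ratio test on column a — row 1: 27/2 = 27/2; row 2: entry 0 ≤ 0; row 3: 23/3 = 23/3; row 4: 16/4 = 4. Minimum is 4 at row 4 (w4 leaves); pivot element 4.
Divide row 4 by 4; eliminate column a from the other rows.
Row 2 update in column w4: 0 − 0·(1/4) = 0.

0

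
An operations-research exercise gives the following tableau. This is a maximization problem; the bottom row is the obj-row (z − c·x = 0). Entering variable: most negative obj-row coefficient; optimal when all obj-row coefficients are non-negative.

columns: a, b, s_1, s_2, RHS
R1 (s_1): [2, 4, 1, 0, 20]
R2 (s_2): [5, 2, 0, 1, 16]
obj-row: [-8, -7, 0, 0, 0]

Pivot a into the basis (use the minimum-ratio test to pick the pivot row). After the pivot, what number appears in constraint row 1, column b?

16/5

Ratio test on column a — row 1: 20/2 = 10; row 2: 16/5 = 16/5. Minimum is 16/5 at row 2 (s_2 leaves); pivot element 5.
Divide row 2 by 5; eliminate column a from the other rows.
Row 1 update in column b: 4 − 2·(2/5) = 16/5.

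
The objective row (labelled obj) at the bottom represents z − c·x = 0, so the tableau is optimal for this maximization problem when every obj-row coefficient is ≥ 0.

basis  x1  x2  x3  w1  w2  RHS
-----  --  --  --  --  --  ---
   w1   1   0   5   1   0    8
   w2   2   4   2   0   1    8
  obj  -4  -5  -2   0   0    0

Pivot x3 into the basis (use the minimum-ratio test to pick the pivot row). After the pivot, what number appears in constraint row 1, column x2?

Ratio test on column x3 — row 1: 8/5 = 8/5; row 2: 8/2 = 4. Minimum is 8/5 at row 1 (w1 leaves); pivot element 5.
Divide row 1 by 5; eliminate column x3 from the other rows.
In the new row 1, the x2 entry is the old entry divided by the pivot: 0/5 = 0.

0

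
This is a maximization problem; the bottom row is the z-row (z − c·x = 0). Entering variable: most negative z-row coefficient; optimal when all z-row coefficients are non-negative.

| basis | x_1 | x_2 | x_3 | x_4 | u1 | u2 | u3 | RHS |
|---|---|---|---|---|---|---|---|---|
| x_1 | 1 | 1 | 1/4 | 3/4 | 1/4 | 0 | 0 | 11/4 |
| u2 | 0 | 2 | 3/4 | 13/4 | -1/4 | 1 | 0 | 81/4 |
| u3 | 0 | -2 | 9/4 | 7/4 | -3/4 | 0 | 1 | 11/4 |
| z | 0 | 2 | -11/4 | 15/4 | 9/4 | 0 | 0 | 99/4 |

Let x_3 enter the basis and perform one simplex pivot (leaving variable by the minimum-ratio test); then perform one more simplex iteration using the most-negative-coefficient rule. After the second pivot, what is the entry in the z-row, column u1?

16/11

Ratio test on column x_3 — row 1: (11/4)/(1/4) = 11; row 2: (81/4)/(3/4) = 27; row 3: (11/4)/(9/4) = 11/9. Minimum is 11/9 at row 3 (u3 leaves); pivot element 9/4.
Divide row 3 by 9/4; eliminate column x_3 from the other rows.
Second iteration: most negative z-row entry is -4/9 in column x_2, so x_2 enters.
Ratio test on column x_2 — row 1: (22/9)/(11/9) = 2; row 2: (58/3)/(8/3) = 29/4; row 3: entry -8/9 ≤ 0. Minimum is 2 at row 1 (x_1 leaves); pivot element 11/9.
Divide row 1 by 11/9; eliminate column x_2 from the other rows.
After both pivots, the entry at the z-row, column u1 is 16/11.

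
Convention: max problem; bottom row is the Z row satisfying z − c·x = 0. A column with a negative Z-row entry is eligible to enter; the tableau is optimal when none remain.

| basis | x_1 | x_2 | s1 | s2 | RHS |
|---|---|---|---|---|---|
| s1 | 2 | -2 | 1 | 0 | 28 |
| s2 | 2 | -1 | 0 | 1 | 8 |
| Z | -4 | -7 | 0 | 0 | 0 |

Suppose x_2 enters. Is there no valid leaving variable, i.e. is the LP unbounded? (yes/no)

yes

Every constraint-row entry in column x_2 is ≤ 0, so increasing x_2 is unbounded.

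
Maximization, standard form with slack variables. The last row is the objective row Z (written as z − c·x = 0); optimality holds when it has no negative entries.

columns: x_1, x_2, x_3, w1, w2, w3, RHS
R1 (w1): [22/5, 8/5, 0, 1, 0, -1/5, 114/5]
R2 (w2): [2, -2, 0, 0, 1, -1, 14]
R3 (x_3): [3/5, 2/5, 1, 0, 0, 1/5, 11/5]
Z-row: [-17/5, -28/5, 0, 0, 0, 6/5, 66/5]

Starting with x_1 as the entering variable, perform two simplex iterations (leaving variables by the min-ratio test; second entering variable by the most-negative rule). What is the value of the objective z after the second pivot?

44

Ratio test on column x_1 — row 1: (114/5)/(22/5) = 57/11; row 2: 14/2 = 7; row 3: (11/5)/(3/5) = 11/3. Minimum is 11/3 at row 3 (x_3 leaves); pivot element 3/5.
Pivot on row 3; the Z-row RHS becomes 66/5 − (-17/5)·(11/3) = 77/3.
Next entering variable (most negative Z-row entry -10/3): x_2.
Ratio test on column x_2 — row 1: entry -4/3 ≤ 0; row 2: entry -10/3 ≤ 0; row 3: (11/3)/(2/3) = 11/2. Minimum is 11/2 at row 3 (x_1 leaves); pivot element 2/3.
After the second pivot the Z-row RHS is 77/3 − (-10/3)·(11/2) = 44.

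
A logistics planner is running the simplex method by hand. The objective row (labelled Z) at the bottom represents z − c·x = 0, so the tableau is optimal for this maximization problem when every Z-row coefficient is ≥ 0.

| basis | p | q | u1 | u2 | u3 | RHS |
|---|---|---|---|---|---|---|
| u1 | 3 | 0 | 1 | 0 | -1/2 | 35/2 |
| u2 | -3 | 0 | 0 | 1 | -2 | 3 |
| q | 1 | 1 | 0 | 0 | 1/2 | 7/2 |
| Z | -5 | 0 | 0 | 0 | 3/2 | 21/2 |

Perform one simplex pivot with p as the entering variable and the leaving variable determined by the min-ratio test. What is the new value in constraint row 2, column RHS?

Ratio test on column p — row 1: (35/2)/3 = 35/6; row 2: entry -3 ≤ 0; row 3: (7/2)/1 = 7/2. Minimum is 7/2 at row 3 (q leaves); pivot element 1.
Divide row 3 by 1; eliminate column p from the other rows.
Row 2 update in column RHS: 3 − (-3)·(7/2) = 27/2.

27/2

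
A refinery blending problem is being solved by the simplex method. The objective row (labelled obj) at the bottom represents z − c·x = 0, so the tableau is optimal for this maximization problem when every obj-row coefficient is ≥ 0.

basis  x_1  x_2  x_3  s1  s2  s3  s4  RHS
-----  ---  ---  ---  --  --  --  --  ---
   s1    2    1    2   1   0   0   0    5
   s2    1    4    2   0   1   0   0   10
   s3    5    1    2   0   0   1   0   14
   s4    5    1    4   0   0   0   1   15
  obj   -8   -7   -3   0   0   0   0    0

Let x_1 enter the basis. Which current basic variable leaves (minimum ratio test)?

s1

Column x_1 entries and ratios — s1: 5/2 = 5/2; s2: 10/1 = 10; s3: 14/5 = 14/5; s4: 15/5 = 3.
Smallest ratio is 5/2 in the row of s1, so s1 leaves.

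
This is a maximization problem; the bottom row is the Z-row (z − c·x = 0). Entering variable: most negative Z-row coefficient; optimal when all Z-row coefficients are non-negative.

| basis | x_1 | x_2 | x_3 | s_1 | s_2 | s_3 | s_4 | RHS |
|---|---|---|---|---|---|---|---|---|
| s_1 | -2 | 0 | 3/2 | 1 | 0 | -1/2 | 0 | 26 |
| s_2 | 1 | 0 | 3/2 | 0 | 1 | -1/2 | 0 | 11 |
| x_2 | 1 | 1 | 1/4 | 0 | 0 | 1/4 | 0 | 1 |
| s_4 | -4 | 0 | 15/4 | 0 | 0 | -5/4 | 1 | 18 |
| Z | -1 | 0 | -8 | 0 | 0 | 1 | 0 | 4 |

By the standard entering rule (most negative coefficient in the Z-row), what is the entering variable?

x_3

Negative Z-row entries: x_1: -1, x_3: -8.
The most negative is -8 in column x_3, so x_3 enters.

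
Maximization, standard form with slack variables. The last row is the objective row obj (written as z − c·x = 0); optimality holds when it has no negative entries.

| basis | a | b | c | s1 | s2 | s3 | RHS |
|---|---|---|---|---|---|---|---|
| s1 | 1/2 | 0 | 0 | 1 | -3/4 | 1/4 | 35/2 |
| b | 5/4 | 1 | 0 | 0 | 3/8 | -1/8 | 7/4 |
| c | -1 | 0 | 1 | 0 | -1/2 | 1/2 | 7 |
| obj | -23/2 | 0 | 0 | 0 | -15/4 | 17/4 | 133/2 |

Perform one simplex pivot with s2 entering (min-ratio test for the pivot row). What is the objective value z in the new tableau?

84

Ratio test on column s2 — row 1: entry -3/4 ≤ 0; row 2: (7/4)/(3/8) = 14/3; row 3: entry -1/2 ≤ 0. Minimum is 14/3 at row 2 (b leaves); pivot element 3/8.
Pivot on row 2; the obj-row RHS becomes 133/2 − (-15/4)·(14/3) = 84.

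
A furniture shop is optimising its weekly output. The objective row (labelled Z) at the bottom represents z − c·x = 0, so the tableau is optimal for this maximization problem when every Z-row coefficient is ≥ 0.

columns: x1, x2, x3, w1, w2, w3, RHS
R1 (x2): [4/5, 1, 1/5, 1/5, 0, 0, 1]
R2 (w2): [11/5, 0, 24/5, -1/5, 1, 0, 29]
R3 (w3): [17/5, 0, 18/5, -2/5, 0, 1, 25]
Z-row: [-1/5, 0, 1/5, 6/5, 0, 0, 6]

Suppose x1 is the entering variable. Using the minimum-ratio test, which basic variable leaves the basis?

x2

Column x1 entries and ratios — x2: 1/(4/5) = 5/4; w2: 29/(11/5) = 145/11; w3: 25/(17/5) = 125/17.
Smallest ratio is 5/4 in the row of x2, so x2 leaves.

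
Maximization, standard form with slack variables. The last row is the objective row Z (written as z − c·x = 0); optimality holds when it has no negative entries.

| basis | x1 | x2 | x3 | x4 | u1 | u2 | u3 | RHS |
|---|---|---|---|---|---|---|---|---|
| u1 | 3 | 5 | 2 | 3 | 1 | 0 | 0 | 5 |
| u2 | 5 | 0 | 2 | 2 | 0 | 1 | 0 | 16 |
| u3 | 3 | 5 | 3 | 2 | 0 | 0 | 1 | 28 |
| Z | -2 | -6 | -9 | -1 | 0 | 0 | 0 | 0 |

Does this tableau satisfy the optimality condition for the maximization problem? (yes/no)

no

The Z-row has a negative entry -9 in column x3, so it is not optimal.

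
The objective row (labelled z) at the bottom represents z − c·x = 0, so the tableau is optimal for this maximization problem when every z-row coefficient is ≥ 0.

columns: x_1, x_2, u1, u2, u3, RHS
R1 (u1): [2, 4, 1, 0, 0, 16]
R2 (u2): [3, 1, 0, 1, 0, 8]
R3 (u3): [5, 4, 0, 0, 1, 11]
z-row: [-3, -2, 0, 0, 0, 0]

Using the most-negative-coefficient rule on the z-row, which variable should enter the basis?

x_1

Negative z-row entries: x_1: -3, x_2: -2.
The most negative is -3 in column x_1, so x_1 enters.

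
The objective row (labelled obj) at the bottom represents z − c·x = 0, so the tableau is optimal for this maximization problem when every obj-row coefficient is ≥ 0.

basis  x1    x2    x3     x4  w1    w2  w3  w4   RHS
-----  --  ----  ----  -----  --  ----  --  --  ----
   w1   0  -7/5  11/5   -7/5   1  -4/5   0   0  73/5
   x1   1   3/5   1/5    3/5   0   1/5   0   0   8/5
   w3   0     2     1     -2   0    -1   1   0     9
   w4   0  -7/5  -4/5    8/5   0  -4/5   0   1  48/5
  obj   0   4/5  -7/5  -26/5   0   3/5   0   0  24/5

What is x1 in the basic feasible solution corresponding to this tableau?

8/5

x1 is basic (row 2); its value is the RHS of that row, 8/5.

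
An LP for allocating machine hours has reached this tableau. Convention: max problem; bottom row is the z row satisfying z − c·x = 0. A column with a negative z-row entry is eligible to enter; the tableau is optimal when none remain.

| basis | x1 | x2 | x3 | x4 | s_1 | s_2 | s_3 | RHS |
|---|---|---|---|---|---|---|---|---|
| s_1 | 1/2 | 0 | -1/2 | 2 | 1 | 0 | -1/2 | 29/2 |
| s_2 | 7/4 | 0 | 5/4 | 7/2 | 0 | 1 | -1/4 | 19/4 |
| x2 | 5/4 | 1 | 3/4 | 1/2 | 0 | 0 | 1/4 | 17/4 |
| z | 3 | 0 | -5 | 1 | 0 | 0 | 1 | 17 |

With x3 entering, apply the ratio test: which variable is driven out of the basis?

Column x3 entries and ratios — s_1: -1/2 ≤ 0, skip; s_2: (19/4)/(5/4) = 19/5; x2: (17/4)/(3/4) = 17/3.
Smallest ratio is 19/5 in the row of s_2, so s_2 leaves.

s_2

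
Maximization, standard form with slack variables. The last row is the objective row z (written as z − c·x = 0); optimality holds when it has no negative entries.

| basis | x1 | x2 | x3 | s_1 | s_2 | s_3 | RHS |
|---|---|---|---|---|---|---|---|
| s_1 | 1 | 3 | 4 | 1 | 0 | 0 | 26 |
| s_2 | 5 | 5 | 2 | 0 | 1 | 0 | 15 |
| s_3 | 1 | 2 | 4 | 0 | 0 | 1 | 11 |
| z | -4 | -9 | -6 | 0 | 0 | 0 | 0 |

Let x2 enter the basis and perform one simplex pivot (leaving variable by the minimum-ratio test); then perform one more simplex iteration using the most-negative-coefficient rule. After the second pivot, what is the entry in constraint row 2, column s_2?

1/4

Ratio test on column x2 — row 1: 26/3 = 26/3; row 2: 15/5 = 3; row 3: 11/2 = 11/2. Minimum is 3 at row 2 (s_2 leaves); pivot element 5.
Divide row 2 by 5; eliminate column x2 from the other rows.
Second iteration: most negative z-row entry is -12/5 in column x3, so x3 enters.
Ratio test on column x3 — row 1: 17/(14/5) = 85/14; row 2: 3/(2/5) = 15/2; row 3: 5/(16/5) = 25/16. Minimum is 25/16 at row 3 (s_3 leaves); pivot element 16/5.
Divide row 3 by 16/5; eliminate column x3 from the other rows.
After both pivots, the entry at constraint row 2, column s_2 is 1/4.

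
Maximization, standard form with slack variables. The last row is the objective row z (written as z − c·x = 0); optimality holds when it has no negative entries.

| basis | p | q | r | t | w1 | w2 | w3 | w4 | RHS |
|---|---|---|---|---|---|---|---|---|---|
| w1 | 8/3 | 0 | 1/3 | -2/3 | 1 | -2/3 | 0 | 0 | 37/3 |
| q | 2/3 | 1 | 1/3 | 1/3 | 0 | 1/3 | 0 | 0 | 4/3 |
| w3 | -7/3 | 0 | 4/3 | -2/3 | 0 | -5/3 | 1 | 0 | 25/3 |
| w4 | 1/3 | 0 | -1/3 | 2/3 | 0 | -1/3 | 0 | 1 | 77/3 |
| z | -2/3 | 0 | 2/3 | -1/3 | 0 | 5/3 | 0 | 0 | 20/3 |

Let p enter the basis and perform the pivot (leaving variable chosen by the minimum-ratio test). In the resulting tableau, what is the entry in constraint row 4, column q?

-1/2

Ratio test on column p — row 1: (37/3)/(8/3) = 37/8; row 2: (4/3)/(2/3) = 2; row 3: entry -7/3 ≤ 0; row 4: (77/3)/(1/3) = 77. Minimum is 2 at row 2 (q leaves); pivot element 2/3.
Divide row 2 by 2/3; eliminate column p from the other rows.
Row 4 update in column q: 0 − (1/3)·(3/2) = -1/2.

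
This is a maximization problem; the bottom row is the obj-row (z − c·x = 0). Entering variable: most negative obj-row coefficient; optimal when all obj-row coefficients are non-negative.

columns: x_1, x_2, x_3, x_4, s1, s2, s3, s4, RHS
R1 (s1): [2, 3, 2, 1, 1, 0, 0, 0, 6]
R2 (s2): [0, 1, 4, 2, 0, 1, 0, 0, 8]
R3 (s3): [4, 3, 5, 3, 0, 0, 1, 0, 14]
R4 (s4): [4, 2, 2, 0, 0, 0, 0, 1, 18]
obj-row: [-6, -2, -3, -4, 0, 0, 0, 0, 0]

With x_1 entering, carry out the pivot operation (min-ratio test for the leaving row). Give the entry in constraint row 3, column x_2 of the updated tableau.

-3

Ratio test on column x_1 — row 1: 6/2 = 3; row 2: entry 0 ≤ 0; row 3: 14/4 = 7/2; row 4: 18/4 = 9/2. Minimum is 3 at row 1 (s1 leaves); pivot element 2.
Divide row 1 by 2; eliminate column x_1 from the other rows.
Row 3 update in column x_2: 3 − 4·(3/2) = -3.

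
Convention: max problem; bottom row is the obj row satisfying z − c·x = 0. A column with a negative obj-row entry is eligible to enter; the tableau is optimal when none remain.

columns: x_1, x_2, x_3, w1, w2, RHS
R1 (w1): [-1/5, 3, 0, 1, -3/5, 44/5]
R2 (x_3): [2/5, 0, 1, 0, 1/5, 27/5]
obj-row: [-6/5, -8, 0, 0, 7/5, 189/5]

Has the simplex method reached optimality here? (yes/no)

The obj-row has a negative entry -8 in column x_2, so it is not optimal.

no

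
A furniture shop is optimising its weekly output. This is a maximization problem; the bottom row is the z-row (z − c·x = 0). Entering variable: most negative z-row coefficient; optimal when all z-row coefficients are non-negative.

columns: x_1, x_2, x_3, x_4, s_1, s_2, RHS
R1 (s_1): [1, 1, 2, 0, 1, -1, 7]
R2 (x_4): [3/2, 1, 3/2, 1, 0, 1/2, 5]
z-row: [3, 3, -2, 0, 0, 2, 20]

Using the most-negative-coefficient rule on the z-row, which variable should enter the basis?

x_3

Negative z-row entries: x_3: -2.
The most negative is -2 in column x_3, so x_3 enters.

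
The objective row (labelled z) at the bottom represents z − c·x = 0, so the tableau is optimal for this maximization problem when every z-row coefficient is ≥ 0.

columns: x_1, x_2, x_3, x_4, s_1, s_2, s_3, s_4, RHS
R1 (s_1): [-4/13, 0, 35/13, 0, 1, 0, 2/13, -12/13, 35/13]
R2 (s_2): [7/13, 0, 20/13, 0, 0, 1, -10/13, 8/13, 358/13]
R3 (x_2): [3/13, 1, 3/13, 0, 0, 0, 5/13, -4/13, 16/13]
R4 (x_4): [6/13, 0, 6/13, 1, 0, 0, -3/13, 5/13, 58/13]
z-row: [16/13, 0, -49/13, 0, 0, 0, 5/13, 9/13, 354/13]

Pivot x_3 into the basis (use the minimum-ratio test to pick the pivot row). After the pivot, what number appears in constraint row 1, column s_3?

2/35

Ratio test on column x_3 — row 1: (35/13)/(35/13) = 1; row 2: (358/13)/(20/13) = 179/10; row 3: (16/13)/(3/13) = 16/3; row 4: (58/13)/(6/13) = 29/3. Minimum is 1 at row 1 (s_1 leaves); pivot element 35/13.
Divide row 1 by 35/13; eliminate column x_3 from the other rows.
In the new row 1, the s_3 entry is the old entry divided by the pivot: (2/13)/(35/13) = 2/35.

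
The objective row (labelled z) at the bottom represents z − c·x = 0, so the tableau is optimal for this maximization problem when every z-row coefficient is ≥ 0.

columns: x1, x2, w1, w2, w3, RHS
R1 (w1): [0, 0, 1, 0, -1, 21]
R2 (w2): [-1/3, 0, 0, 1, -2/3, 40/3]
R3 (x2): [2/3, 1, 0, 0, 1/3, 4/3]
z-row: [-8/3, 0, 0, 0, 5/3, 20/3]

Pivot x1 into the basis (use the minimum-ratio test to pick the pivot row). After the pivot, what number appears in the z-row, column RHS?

12

Ratio test on column x1 — row 1: entry 0 ≤ 0; row 2: entry -1/3 ≤ 0; row 3: (4/3)/(2/3) = 2. Minimum is 2 at row 3 (x2 leaves); pivot element 2/3.
Divide row 3 by 2/3; eliminate column x1 from the other rows.
z-row update in column RHS: 20/3 − (-8/3)·2 = 12.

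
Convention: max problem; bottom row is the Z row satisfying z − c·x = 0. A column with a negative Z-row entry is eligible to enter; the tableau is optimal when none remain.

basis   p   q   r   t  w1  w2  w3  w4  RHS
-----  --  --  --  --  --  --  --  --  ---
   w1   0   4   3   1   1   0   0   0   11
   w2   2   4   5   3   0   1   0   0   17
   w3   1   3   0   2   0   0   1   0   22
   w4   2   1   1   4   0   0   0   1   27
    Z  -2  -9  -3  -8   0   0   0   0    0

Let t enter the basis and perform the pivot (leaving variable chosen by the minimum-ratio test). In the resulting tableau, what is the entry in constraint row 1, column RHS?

16/3

Ratio test on column t — row 1: 11/1 = 11; row 2: 17/3 = 17/3; row 3: 22/2 = 11; row 4: 27/4 = 27/4. Minimum is 17/3 at row 2 (w2 leaves); pivot element 3.
Divide row 2 by 3; eliminate column t from the other rows.
Row 1 update in column RHS: 11 − 1·(17/3) = 16/3.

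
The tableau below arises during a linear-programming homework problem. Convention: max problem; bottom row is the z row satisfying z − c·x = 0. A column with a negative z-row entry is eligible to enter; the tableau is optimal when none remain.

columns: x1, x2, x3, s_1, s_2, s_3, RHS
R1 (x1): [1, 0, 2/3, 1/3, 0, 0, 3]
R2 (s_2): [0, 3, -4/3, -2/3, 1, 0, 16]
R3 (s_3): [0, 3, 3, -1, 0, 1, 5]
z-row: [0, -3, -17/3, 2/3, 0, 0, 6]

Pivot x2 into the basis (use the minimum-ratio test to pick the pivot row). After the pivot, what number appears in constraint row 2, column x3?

Ratio test on column x2 — row 1: entry 0 ≤ 0; row 2: 16/3 = 16/3; row 3: 5/3 = 5/3. Minimum is 5/3 at row 3 (s_3 leaves); pivot element 3.
Divide row 3 by 3; eliminate column x2 from the other rows.
Row 2 update in column x3: -4/3 − 3·1 = -13/3.

-13/3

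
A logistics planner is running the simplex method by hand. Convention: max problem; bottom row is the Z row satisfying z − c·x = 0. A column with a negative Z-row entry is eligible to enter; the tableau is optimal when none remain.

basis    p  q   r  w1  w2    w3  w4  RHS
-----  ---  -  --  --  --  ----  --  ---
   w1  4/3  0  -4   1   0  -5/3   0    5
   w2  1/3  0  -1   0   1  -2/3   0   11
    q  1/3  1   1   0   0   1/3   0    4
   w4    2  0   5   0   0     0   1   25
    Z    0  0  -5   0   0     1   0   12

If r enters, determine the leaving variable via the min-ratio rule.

Column r entries and ratios — w1: -4 ≤ 0, skip; w2: -1 ≤ 0, skip; q: 4/1 = 4; w4: 25/5 = 5.
Smallest ratio is 4 in the row of q, so q leaves.

q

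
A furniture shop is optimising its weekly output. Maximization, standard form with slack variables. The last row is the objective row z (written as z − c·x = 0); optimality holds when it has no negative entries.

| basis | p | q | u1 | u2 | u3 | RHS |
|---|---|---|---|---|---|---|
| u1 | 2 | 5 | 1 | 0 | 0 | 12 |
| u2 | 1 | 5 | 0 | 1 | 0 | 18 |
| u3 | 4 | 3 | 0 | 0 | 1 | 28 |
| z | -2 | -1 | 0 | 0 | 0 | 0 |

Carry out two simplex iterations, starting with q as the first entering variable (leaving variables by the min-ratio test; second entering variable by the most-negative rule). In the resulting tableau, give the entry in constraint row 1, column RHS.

6

Ratio test on column q — row 1: 12/5 = 12/5; row 2: 18/5 = 18/5; row 3: 28/3 = 28/3. Minimum is 12/5 at row 1 (u1 leaves); pivot element 5.
Divide row 1 by 5; eliminate column q from the other rows.
Second iteration: most negative z-row entry is -8/5 in column p, so p enters.
Ratio test on column p — row 1: (12/5)/(2/5) = 6; row 2: entry -1 ≤ 0; row 3: (104/5)/(14/5) = 52/7. Minimum is 6 at row 1 (q leaves); pivot element 2/5.
Divide row 1 by 2/5; eliminate column p from the other rows.
After both pivots, the entry at constraint row 1, column RHS is 6.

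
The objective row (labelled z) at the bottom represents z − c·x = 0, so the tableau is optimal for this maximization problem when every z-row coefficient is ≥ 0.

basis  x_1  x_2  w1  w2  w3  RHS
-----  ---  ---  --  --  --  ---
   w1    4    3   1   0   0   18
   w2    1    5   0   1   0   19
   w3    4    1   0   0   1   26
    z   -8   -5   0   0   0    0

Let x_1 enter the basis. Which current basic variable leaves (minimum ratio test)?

w1

Column x_1 entries and ratios — w1: 18/4 = 9/2; w2: 19/1 = 19; w3: 26/4 = 13/2.
Smallest ratio is 9/2 in the row of w1, so w1 leaves.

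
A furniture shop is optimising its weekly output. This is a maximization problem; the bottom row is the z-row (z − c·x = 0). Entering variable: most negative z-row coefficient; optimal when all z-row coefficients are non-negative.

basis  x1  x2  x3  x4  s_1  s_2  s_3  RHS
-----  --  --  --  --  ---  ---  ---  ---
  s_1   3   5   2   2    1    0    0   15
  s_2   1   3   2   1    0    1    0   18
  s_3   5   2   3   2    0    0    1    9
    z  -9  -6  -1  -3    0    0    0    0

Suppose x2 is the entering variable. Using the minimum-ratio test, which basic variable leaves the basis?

s_1

Column x2 entries and ratios — s_1: 15/5 = 3; s_2: 18/3 = 6; s_3: 9/2 = 9/2.
Smallest ratio is 3 in the row of s_1, so s_1 leaves.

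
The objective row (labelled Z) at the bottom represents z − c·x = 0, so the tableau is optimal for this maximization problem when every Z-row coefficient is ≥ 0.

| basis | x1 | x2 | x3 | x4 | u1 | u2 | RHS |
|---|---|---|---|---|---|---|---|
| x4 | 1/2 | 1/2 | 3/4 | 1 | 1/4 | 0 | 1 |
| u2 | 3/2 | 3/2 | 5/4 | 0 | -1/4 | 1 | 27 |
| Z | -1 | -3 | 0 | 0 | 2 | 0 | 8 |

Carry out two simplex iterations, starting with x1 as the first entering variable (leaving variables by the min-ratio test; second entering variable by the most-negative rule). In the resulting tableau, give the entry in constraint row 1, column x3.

3/2

Ratio test on column x1 — row 1: 1/(1/2) = 2; row 2: 27/(3/2) = 18. Minimum is 2 at row 1 (x4 leaves); pivot element 1/2.
Divide row 1 by 1/2; eliminate column x1 from the other rows.
Second iteration: most negative Z-row entry is -2 in column x2, so x2 enters.
Ratio test on column x2 — row 1: 2/1 = 2; row 2: entry 0 ≤ 0. Minimum is 2 at row 1 (x1 leaves); pivot element 1.
Divide row 1 by 1; eliminate column x2 from the other rows.
After both pivots, the entry at constraint row 1, column x3 is 3/2.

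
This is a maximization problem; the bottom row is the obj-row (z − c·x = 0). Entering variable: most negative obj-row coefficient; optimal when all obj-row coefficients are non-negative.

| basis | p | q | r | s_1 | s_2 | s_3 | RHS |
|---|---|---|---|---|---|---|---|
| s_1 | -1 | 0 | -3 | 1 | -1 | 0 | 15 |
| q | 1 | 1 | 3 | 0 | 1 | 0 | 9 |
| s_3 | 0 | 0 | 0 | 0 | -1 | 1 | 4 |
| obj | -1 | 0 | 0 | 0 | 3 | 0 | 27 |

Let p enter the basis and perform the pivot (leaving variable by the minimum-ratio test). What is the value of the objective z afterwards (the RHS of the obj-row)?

36

Ratio test on column p — row 1: entry -1 ≤ 0; row 2: 9/1 = 9; row 3: entry 0 ≤ 0. Minimum is 9 at row 2 (q leaves); pivot element 1.
Pivot on row 2; the obj-row RHS becomes 27 − (-1)·9 = 36.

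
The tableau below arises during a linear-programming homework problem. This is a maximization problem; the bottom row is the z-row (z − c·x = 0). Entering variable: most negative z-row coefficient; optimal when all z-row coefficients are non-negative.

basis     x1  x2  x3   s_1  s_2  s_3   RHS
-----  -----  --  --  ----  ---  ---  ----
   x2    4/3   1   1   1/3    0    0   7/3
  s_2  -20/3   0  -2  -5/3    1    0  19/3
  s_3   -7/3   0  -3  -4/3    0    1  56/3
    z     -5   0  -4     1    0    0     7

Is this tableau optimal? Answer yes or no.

The z-row has a negative entry -5 in column x1, so it is not optimal.

no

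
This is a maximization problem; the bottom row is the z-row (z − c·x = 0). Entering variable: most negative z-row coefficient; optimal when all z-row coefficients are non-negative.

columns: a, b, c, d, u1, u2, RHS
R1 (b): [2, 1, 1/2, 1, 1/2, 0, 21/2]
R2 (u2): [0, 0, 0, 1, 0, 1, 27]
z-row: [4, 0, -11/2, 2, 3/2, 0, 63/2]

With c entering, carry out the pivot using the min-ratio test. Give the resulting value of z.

147

Ratio test on column c — row 1: (21/2)/(1/2) = 21; row 2: entry 0 ≤ 0. Minimum is 21 at row 1 (b leaves); pivot element 1/2.
Pivot on row 1; the z-row RHS becomes 63/2 − (-11/2)·21 = 147.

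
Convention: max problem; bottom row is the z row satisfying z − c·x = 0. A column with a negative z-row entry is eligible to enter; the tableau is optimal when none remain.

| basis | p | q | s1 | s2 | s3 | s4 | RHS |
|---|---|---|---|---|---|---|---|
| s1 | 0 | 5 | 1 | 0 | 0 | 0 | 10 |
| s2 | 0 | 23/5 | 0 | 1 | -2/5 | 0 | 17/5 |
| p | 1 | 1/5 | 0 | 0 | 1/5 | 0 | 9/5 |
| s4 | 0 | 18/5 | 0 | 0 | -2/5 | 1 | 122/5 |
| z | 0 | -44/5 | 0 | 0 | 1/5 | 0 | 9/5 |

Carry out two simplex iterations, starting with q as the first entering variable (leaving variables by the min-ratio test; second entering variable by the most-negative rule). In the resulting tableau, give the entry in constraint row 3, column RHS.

Ratio test on column q — row 1: 10/5 = 2; row 2: (17/5)/(23/5) = 17/23; row 3: (9/5)/(1/5) = 9; row 4: (122/5)/(18/5) = 61/9. Minimum is 17/23 at row 2 (s2 leaves); pivot element 23/5.
Divide row 2 by 23/5; eliminate column q from the other rows.
Second iteration: most negative z-row entry is -13/23 in column s3, so s3 enters.
Ratio test on column s3 — row 1: (145/23)/(10/23) = 29/2; row 2: entry -2/23 ≤ 0; row 3: (38/23)/(5/23) = 38/5; row 4: entry -2/23 ≤ 0. Minimum is 38/5 at row 3 (p leaves); pivot element 5/23.
Divide row 3 by 5/23; eliminate column s3 from the other rows.
After both pivots, the entry at constraint row 3, column RHS is 38/5.

38/5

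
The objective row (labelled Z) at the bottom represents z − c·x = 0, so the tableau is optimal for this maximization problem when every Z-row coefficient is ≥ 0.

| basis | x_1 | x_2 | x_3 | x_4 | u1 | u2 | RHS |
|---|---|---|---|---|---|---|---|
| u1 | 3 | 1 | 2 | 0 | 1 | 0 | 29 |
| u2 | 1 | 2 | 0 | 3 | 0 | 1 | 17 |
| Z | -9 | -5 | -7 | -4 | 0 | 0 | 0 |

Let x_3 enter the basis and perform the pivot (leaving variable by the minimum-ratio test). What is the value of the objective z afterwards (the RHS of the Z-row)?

203/2

Ratio test on column x_3 — row 1: 29/2 = 29/2; row 2: entry 0 ≤ 0. Minimum is 29/2 at row 1 (u1 leaves); pivot element 2.
Pivot on row 1; the Z-row RHS becomes 0 − (-7)·(29/2) = 203/2.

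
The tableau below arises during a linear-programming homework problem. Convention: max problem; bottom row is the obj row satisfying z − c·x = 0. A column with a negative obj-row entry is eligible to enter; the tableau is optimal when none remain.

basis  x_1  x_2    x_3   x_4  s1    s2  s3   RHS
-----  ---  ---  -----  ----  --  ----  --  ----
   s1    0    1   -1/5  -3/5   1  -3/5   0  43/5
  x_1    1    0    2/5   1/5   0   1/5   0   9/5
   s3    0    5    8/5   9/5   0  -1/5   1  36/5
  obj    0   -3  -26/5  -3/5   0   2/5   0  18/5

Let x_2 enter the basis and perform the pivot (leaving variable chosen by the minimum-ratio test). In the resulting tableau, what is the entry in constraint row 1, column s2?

-14/25

Ratio test on column x_2 — row 1: (43/5)/1 = 43/5; row 2: entry 0 ≤ 0; row 3: (36/5)/5 = 36/25. Minimum is 36/25 at row 3 (s3 leaves); pivot element 5.
Divide row 3 by 5; eliminate column x_2 from the other rows.
Row 1 update in column s2: -3/5 − 1·(-1/25) = -14/25.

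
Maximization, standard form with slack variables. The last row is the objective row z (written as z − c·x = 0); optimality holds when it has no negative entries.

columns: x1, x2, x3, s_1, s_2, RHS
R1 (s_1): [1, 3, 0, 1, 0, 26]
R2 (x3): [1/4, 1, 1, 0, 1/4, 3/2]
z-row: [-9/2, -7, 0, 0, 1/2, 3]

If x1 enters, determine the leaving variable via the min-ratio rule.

x3

Column x1 entries and ratios — s_1: 26/1 = 26; x3: (3/2)/(1/4) = 6.
Smallest ratio is 6 in the row of x3, so x3 leaves.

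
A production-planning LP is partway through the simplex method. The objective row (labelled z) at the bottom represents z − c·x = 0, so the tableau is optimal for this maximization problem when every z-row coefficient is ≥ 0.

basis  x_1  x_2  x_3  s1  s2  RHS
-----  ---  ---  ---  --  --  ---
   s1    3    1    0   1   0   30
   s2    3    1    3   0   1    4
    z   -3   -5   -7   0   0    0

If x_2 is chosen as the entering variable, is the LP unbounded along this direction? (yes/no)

no

Column x_2 has positive entries in row(s) 1, 2, so the ratio test bounds it — not unbounded.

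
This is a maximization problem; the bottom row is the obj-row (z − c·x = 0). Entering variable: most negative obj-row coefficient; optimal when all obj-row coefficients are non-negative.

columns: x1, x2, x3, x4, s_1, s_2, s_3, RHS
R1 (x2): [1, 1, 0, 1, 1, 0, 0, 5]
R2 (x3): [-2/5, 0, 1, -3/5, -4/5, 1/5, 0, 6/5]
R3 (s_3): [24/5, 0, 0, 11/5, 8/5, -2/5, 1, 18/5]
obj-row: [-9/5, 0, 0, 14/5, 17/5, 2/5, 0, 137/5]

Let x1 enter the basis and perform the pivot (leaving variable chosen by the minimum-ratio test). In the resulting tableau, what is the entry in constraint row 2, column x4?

Ratio test on column x1 — row 1: 5/1 = 5; row 2: entry -2/5 ≤ 0; row 3: (18/5)/(24/5) = 3/4. Minimum is 3/4 at row 3 (s_3 leaves); pivot element 24/5.
Divide row 3 by 24/5; eliminate column x1 from the other rows.
Row 2 update in column x4: -3/5 − (-2/5)·(11/24) = -5/12.

-5/12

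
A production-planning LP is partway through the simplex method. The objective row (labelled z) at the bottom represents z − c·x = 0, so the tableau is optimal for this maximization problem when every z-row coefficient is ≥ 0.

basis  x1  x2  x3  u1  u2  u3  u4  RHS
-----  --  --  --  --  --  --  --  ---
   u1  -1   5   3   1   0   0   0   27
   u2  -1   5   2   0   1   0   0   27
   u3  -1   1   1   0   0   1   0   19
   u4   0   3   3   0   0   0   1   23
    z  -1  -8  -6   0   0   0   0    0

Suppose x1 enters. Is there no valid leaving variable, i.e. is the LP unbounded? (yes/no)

yes

Every constraint-row entry in column x1 is ≤ 0, so increasing x1 is unbounded.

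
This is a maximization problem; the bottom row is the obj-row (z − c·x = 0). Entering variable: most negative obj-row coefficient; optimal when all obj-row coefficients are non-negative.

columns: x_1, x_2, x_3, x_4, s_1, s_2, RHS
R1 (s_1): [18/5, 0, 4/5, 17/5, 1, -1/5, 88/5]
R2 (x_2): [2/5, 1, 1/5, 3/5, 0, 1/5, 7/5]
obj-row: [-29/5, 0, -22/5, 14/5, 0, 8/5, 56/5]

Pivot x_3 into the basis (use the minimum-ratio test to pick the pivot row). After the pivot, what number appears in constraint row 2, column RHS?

7

Ratio test on column x_3 — row 1: (88/5)/(4/5) = 22; row 2: (7/5)/(1/5) = 7. Minimum is 7 at row 2 (x_2 leaves); pivot element 1/5.
Divide row 2 by 1/5; eliminate column x_3 from the other rows.
In the new row 2, the RHS entry is the old entry divided by the pivot: (7/5)/(1/5) = 7.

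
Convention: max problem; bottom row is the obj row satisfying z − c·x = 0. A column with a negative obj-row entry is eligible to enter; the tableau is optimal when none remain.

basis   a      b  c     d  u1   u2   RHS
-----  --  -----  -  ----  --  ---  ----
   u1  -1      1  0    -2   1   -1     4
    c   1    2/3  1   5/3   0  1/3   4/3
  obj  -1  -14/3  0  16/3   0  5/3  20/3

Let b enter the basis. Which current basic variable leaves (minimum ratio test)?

Column b entries and ratios — u1: 4/1 = 4; c: (4/3)/(2/3) = 2.
Smallest ratio is 2 in the row of c, so c leaves.

c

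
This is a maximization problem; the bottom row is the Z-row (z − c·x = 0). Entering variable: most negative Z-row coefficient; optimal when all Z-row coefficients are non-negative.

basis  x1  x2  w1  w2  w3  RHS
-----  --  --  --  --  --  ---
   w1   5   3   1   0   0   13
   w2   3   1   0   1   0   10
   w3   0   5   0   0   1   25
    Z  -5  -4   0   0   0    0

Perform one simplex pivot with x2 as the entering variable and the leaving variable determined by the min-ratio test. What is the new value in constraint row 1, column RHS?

Ratio test on column x2 — row 1: 13/3 = 13/3; row 2: 10/1 = 10; row 3: 25/5 = 5. Minimum is 13/3 at row 1 (w1 leaves); pivot element 3.
Divide row 1 by 3; eliminate column x2 from the other rows.
In the new row 1, the RHS entry is the old entry divided by the pivot: 13/3 = 13/3.

13/3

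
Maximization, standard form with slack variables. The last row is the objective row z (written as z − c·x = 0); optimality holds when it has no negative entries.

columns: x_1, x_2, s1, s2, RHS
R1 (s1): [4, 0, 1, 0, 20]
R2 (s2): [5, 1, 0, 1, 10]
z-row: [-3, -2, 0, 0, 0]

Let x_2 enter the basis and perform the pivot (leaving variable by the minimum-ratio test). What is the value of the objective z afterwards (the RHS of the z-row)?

20

Ratio test on column x_2 — row 1: entry 0 ≤ 0; row 2: 10/1 = 10. Minimum is 10 at row 2 (s2 leaves); pivot element 1.
Pivot on row 2; the z-row RHS becomes 0 − (-2)·10 = 20.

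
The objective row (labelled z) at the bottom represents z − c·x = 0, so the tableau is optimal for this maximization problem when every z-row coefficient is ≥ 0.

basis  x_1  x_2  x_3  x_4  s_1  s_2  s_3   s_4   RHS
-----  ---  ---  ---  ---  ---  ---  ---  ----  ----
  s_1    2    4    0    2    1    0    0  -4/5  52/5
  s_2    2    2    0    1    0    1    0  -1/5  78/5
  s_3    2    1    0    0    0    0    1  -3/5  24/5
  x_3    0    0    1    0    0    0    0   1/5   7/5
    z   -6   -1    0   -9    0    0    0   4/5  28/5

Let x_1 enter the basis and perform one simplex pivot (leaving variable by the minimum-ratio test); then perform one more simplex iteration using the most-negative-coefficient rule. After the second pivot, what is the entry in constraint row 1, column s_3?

Ratio test on column x_1 — row 1: (52/5)/2 = 26/5; row 2: (78/5)/2 = 39/5; row 3: (24/5)/2 = 12/5; row 4: entry 0 ≤ 0. Minimum is 12/5 at row 3 (s_3 leaves); pivot element 2.
Divide row 3 by 2; eliminate column x_1 from the other rows.
Second iteration: most negative z-row entry is -9 in column x_4, so x_4 enters.
Ratio test on column x_4 — row 1: (28/5)/2 = 14/5; row 2: (54/5)/1 = 54/5; row 3: entry 0 ≤ 0; row 4: entry 0 ≤ 0. Minimum is 14/5 at row 1 (s_1 leaves); pivot element 2.
Divide row 1 by 2; eliminate column x_4 from the other rows.
After both pivots, the entry at constraint row 1, column s_3 is -1/2.

-1/2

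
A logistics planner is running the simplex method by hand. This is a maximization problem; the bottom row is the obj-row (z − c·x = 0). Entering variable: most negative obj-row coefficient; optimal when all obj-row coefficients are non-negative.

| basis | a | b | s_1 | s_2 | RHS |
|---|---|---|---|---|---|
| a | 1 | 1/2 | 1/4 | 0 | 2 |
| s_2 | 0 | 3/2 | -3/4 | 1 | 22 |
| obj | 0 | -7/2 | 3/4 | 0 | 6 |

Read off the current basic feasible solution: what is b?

0

b is not in the basis, so in the current basic feasible solution b = 0.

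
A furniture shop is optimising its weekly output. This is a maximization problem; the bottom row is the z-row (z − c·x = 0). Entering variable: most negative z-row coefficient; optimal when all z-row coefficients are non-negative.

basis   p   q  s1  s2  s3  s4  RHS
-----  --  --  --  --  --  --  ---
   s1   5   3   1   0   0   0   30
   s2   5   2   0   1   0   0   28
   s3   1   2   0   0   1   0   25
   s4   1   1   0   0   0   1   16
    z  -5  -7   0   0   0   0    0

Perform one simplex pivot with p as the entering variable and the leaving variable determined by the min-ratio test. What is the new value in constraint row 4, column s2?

-1/5

Ratio test on column p — row 1: 30/5 = 6; row 2: 28/5 = 28/5; row 3: 25/1 = 25; row 4: 16/1 = 16. Minimum is 28/5 at row 2 (s2 leaves); pivot element 5.
Divide row 2 by 5; eliminate column p from the other rows.
Row 4 update in column s2: 0 − 1·(1/5) = -1/5.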